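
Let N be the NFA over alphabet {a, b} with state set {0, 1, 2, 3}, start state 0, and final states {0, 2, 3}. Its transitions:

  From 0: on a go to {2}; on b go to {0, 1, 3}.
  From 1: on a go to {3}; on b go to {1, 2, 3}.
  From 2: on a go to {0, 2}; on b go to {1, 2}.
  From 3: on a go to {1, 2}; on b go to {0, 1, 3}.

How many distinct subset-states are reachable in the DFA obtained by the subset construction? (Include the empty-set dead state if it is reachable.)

9

Start state of the DFA: {0}.
{0} --a--> {2}  [new]
{0} --b--> {0, 1, 3}  [new]
{2} --a--> {0, 2}  [new]
{2} --b--> {1, 2}  [new]
{0, 1, 3} --a--> {1, 2, 3}  [new]
{0, 1, 3} --b--> {0, 1, 2, 3}  [new]
{0, 2} --a--> {0, 2}  [seen]
{0, 2} --b--> {0, 1, 2, 3}  [seen]
{1, 2} --a--> {0, 2, 3}  [new]
{1, 2} --b--> {1, 2, 3}  [seen]
{1, 2, 3} --a--> {0, 1, 2, 3}  [seen]
{1, 2, 3} --b--> {0, 1, 2, 3}  [seen]
{0, 1, 2, 3} --a--> {0, 1, 2, 3}  [seen]
{0, 1, 2, 3} --b--> {0, 1, 2, 3}  [seen]
{0, 2, 3} --a--> {0, 1, 2}  [new]
{0, 2, 3} --b--> {0, 1, 2, 3}  [seen]
{0, 1, 2} --a--> {0, 2, 3}  [seen]
{0, 1, 2} --b--> {0, 1, 2, 3}  [seen]
Reachable DFA states: {0}, {2}, {0, 1, 3}, {0, 2}, {1, 2}, {1, 2, 3}, {0, 1, 2, 3}, {0, 2, 3}, {0, 1, 2}.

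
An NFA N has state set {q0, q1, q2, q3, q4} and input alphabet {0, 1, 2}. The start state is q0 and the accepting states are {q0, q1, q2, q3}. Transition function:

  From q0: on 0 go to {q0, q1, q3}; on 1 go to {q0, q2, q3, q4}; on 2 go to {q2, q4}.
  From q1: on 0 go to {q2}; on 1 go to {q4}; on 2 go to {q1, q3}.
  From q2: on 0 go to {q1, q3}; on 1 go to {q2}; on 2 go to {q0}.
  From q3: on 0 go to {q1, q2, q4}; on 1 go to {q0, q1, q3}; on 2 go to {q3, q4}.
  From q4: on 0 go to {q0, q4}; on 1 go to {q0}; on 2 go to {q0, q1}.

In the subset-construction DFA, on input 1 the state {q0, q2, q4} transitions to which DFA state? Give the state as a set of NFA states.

δ(q0,1) = {q0, q2, q3, q4}; δ(q2,1) = {q2}; δ(q4,1) = {q0}.
Union: {q0, q2, q3, q4}.

{q0, q2, q3, q4}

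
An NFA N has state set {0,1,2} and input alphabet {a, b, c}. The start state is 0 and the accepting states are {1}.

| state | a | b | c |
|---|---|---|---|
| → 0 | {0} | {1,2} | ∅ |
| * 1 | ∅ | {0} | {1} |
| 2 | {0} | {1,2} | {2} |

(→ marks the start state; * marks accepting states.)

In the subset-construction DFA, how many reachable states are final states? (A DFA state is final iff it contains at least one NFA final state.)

2

Start state of the DFA: {0}.
{0} --a--> {0}  [seen]
{0} --b--> {1,2}  [new]
{0} --c--> ∅  [new]
{1,2} --a--> {0}  [seen]
{1,2} --b--> {0,1,2}  [new]
{1,2} --c--> {1,2}  [seen]
∅ --a--> ∅  [seen]
∅ --b--> ∅  [seen]
∅ --c--> ∅  [seen]
{0,1,2} --a--> {0}  [seen]
{0,1,2} --b--> {0,1,2}  [seen]
{0,1,2} --c--> {1,2}  [seen]
Reachable DFA states: {0}, {1,2}, ∅, {0,1,2}.
Accepting DFA states (contain an NFA accepting state): {1,2}, {0,1,2}.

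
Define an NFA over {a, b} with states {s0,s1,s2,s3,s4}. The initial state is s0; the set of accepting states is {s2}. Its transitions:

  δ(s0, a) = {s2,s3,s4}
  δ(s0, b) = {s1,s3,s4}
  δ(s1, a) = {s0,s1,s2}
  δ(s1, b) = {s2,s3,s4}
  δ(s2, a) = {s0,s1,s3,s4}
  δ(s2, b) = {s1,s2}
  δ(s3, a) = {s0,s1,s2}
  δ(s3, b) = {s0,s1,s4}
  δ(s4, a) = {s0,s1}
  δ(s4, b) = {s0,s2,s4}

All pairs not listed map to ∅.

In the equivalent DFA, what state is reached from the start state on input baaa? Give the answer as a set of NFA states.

Start: {s0}.
δ(s0,b) = {s1,s3,s4}.
Union: {s1,s3,s4}.
After b: {s1,s3,s4}.
δ(s1,a) = {s0,s1,s2}; δ(s3,a) = {s0,s1,s2}; δ(s4,a) = {s0,s1}.
Union: {s0,s1,s2}.
After a: {s0,s1,s2}.
δ(s0,a) = {s2,s3,s4}; δ(s1,a) = {s0,s1,s2}; δ(s2,a) = {s0,s1,s3,s4}.
Union: {s0,s1,s2,s3,s4}.
After a: {s0,s1,s2,s3,s4}.
δ(s0,a) = {s2,s3,s4}; δ(s1,a) = {s0,s1,s2}; δ(s2,a) = {s0,s1,s3,s4}; δ(s3,a) = {s0,s1,s2}; δ(s4,a) = {s0,s1}.
Union: {s0,s1,s2,s3,s4}.
After a: {s0,s1,s2,s3,s4}.

{s0,s1,s2,s3,s4}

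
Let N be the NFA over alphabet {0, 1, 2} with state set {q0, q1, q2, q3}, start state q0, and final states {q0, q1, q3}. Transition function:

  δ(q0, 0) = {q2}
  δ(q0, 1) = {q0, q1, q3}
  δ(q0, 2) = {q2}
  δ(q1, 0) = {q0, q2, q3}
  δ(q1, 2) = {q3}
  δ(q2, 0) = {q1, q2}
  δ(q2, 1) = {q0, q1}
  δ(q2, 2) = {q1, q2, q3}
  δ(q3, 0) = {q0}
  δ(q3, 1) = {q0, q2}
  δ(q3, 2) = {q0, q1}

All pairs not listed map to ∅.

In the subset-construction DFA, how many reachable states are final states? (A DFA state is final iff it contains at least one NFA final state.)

9

Start state of the DFA: {q0}.
{q0} --0--> {q2}  [new]
{q0} --1--> {q0, q1, q3}  [new]
{q0} --2--> {q2}  [seen]
{q2} --0--> {q1, q2}  [new]
{q2} --1--> {q0, q1}  [new]
{q2} --2--> {q1, q2, q3}  [new]
{q0, q1, q3} --0--> {q0, q2, q3}  [new]
{q0, q1, q3} --1--> {q0, q1, q2, q3}  [new]
{q0, q1, q3} --2--> {q0, q1, q2, q3}  [seen]
{q1, q2} --0--> {q0, q1, q2, q3}  [seen]
{q1, q2} --1--> {q0, q1}  [seen]
{q1, q2} --2--> {q1, q2, q3}  [seen]
{q0, q1} --0--> {q0, q2, q3}  [seen]
{q0, q1} --1--> {q0, q1, q3}  [seen]
{q0, q1} --2--> {q2, q3}  [new]
{q1, q2, q3} --0--> {q0, q1, q2, q3}  [seen]
{q1, q2, q3} --1--> {q0, q1, q2}  [new]
{q1, q2, q3} --2--> {q0, q1, q2, q3}  [seen]
{q0, q2, q3} --0--> {q0, q1, q2}  [seen]
{q0, q2, q3} --1--> {q0, q1, q2, q3}  [seen]
{q0, q2, q3} --2--> {q0, q1, q2, q3}  [seen]
{q0, q1, q2, q3} --0--> {q0, q1, q2, q3}  [seen]
{q0, q1, q2, q3} --1--> {q0, q1, q2, q3}  [seen]
{q0, q1, q2, q3} --2--> {q0, q1, q2, q3}  [seen]
{q2, q3} --0--> {q0, q1, q2}  [seen]
{q2, q3} --1--> {q0, q1, q2}  [seen]
{q2, q3} --2--> {q0, q1, q2, q3}  [seen]
{q0, q1, q2} --0--> {q0, q1, q2, q3}  [seen]
{q0, q1, q2} --1--> {q0, q1, q3}  [seen]
{q0, q1, q2} --2--> {q1, q2, q3}  [seen]
Reachable DFA states: {q0}, {q2}, {q0, q1, q3}, {q1, q2}, {q0, q1}, {q1, q2, q3}, {q0, q2, q3}, {q0, q1, q2, q3}, {q2, q3}, {q0, q1, q2}.
Accepting DFA states (contain an NFA accepting state): {q0}, {q0, q1, q3}, {q1, q2}, {q0, q1}, {q1, q2, q3}, {q0, q2, q3}, {q0, q1, q2, q3}, {q2, q3}, {q0, q1, q2}.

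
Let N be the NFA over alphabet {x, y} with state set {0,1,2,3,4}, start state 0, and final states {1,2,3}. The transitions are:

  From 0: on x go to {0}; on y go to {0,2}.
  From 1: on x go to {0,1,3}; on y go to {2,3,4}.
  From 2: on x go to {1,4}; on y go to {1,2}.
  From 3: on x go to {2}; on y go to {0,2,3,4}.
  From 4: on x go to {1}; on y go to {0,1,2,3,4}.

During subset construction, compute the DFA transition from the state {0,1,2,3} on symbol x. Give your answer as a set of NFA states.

{0,1,2,3,4}

δ(0,x) = {0}; δ(1,x) = {0,1,3}; δ(2,x) = {1,4}; δ(3,x) = {2}.
Union: {0,1,2,3,4}.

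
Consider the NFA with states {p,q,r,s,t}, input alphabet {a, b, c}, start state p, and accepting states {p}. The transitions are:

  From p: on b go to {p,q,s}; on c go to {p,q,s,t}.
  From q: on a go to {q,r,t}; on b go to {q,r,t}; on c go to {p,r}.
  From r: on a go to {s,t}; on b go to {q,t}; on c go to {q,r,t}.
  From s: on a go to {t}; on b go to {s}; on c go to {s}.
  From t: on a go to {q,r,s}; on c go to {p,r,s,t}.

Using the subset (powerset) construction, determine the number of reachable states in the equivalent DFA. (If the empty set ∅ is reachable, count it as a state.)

Start state of the DFA: {p}.
{p} --a--> ∅  [new]
{p} --b--> {p,q,s}  [new]
{p} --c--> {p,q,s,t}  [new]
∅ --a--> ∅  [seen]
∅ --b--> ∅  [seen]
∅ --c--> ∅  [seen]
{p,q,s} --a--> {q,r,t}  [new]
{p,q,s} --b--> {p,q,r,s,t}  [new]
{p,q,s} --c--> {p,q,r,s,t}  [seen]
{p,q,s,t} --a--> {q,r,s,t}  [new]
{p,q,s,t} --b--> {p,q,r,s,t}  [seen]
{p,q,s,t} --c--> {p,q,r,s,t}  [seen]
{q,r,t} --a--> {q,r,s,t}  [seen]
{q,r,t} --b--> {q,r,t}  [seen]
{q,r,t} --c--> {p,q,r,s,t}  [seen]
{p,q,r,s,t} --a--> {q,r,s,t}  [seen]
{p,q,r,s,t} --b--> {p,q,r,s,t}  [seen]
{p,q,r,s,t} --c--> {p,q,r,s,t}  [seen]
{q,r,s,t} --a--> {q,r,s,t}  [seen]
{q,r,s,t} --b--> {q,r,s,t}  [seen]
{q,r,s,t} --c--> {p,q,r,s,t}  [seen]
Reachable DFA states: {p}, ∅, {p,q,s}, {p,q,s,t}, {q,r,t}, {p,q,r,s,t}, {q,r,s,t}.

7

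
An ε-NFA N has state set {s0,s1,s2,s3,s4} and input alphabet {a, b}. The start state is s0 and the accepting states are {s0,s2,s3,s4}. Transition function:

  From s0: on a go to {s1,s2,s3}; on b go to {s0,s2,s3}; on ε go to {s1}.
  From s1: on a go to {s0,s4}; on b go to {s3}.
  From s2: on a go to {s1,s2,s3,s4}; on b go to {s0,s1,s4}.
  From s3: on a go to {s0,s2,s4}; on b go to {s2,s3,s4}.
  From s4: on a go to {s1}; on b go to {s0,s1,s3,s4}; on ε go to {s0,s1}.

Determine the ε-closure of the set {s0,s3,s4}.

{s0,s1,s3,s4}

Begin with {s0,s3,s4}.
s0 →ε {s1}; add s1.
ε-closure = {s0,s1,s3,s4}.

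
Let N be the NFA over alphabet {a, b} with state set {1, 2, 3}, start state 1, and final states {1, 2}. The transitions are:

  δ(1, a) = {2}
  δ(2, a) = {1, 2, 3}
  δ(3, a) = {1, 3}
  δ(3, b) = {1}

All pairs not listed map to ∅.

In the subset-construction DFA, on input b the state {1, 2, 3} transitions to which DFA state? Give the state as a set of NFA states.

{1}

δ(1,b) = ∅; δ(2,b) = ∅; δ(3,b) = {1}.
Union: {1}.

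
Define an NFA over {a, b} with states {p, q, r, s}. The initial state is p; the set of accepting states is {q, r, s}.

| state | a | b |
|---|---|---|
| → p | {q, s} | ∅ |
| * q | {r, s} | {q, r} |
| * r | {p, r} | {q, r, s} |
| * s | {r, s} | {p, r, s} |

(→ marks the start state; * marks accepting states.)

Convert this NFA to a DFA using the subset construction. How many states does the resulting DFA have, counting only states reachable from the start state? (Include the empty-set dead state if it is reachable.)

Start state of the DFA: {p}.
{p} --a--> {q, s}  [new]
{p} --b--> ∅  [new]
{q, s} --a--> {r, s}  [new]
{q, s} --b--> {p, q, r, s}  [new]
∅ --a--> ∅  [seen]
∅ --b--> ∅  [seen]
{r, s} --a--> {p, r, s}  [new]
{r, s} --b--> {p, q, r, s}  [seen]
{p, q, r, s} --a--> {p, q, r, s}  [seen]
{p, q, r, s} --b--> {p, q, r, s}  [seen]
{p, r, s} --a--> {p, q, r, s}  [seen]
{p, r, s} --b--> {p, q, r, s}  [seen]
Reachable DFA states: {p}, {q, s}, ∅, {r, s}, {p, q, r, s}, {p, r, s}.

6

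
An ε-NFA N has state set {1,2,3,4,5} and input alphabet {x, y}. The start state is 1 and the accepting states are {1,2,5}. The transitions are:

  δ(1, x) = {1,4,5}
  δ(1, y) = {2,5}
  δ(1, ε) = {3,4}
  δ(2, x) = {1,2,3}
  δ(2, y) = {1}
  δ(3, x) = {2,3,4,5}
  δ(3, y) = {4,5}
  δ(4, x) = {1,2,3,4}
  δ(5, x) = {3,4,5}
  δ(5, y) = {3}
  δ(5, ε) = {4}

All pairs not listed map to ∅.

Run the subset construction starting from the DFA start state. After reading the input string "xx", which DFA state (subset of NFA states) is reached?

Start: {1,3,4}.
δ(1,x) = {1,4,5}; δ(3,x) = {2,3,4,5}; δ(4,x) = {1,2,3,4}.
Union: {1,2,3,4,5}.
After x: {1,2,3,4,5}.
δ(1,x) = {1,4,5}; δ(2,x) = {1,2,3}; δ(3,x) = {2,3,4,5}; δ(4,x) = {1,2,3,4}; δ(5,x) = {3,4,5}.
Union: {1,2,3,4,5}.
After x: {1,2,3,4,5}.

{1,2,3,4,5}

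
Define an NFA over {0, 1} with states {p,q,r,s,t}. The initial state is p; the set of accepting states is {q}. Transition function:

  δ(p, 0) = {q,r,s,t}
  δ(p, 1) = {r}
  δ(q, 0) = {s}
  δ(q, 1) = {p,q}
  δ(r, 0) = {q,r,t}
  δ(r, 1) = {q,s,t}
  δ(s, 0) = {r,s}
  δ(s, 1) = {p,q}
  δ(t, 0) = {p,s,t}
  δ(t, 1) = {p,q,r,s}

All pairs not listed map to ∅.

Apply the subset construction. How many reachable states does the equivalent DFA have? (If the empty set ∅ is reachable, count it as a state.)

8

Start state of the DFA: {p}.
{p} --0--> {q,r,s,t}  [new]
{p} --1--> {r}  [new]
{q,r,s,t} --0--> {p,q,r,s,t}  [new]
{q,r,s,t} --1--> {p,q,r,s,t}  [seen]
{r} --0--> {q,r,t}  [new]
{r} --1--> {q,s,t}  [new]
{p,q,r,s,t} --0--> {p,q,r,s,t}  [seen]
{p,q,r,s,t} --1--> {p,q,r,s,t}  [seen]
{q,r,t} --0--> {p,q,r,s,t}  [seen]
{q,r,t} --1--> {p,q,r,s,t}  [seen]
{q,s,t} --0--> {p,r,s,t}  [new]
{q,s,t} --1--> {p,q,r,s}  [new]
{p,r,s,t} --0--> {p,q,r,s,t}  [seen]
{p,r,s,t} --1--> {p,q,r,s,t}  [seen]
{p,q,r,s} --0--> {q,r,s,t}  [seen]
{p,q,r,s} --1--> {p,q,r,s,t}  [seen]
Reachable DFA states: {p}, {q,r,s,t}, {r}, {p,q,r,s,t}, {q,r,t}, {q,s,t}, {p,r,s,t}, {p,q,r,s}.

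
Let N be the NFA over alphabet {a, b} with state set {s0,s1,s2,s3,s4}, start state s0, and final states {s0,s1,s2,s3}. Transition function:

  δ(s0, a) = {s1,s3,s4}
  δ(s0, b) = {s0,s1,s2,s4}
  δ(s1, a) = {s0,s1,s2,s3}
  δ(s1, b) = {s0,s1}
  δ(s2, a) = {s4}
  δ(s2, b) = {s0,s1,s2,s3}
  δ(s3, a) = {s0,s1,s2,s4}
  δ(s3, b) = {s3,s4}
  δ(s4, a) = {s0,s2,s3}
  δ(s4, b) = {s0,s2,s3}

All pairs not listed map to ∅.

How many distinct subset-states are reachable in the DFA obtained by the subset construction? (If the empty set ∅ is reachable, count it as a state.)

Start state of the DFA: {s0}.
{s0} --a--> {s1,s3,s4}  [new]
{s0} --b--> {s0,s1,s2,s4}  [new]
{s1,s3,s4} --a--> {s0,s1,s2,s3,s4}  [new]
{s1,s3,s4} --b--> {s0,s1,s2,s3,s4}  [seen]
{s0,s1,s2,s4} --a--> {s0,s1,s2,s3,s4}  [seen]
{s0,s1,s2,s4} --b--> {s0,s1,s2,s3,s4}  [seen]
{s0,s1,s2,s3,s4} --a--> {s0,s1,s2,s3,s4}  [seen]
{s0,s1,s2,s3,s4} --b--> {s0,s1,s2,s3,s4}  [seen]
Reachable DFA states: {s0}, {s1,s3,s4}, {s0,s1,s2,s4}, {s0,s1,s2,s3,s4}.

4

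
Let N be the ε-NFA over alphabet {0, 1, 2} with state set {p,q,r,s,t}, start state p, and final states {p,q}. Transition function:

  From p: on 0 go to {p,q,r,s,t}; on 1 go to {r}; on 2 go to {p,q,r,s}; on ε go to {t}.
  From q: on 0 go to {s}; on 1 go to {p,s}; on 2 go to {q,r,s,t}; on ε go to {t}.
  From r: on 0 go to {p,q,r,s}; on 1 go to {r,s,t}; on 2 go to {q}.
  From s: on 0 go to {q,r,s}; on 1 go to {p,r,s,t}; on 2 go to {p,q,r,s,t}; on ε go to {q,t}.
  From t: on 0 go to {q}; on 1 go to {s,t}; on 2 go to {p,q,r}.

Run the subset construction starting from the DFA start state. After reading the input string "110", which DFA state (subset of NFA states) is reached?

{p,q,r,s,t}

Start: {p,t}.
δ(p,1) = {r}; δ(t,1) = {s,t}.
Union: {r,s,t}.
ε-closure gives {q,r,s,t}.
After 1: {q,r,s,t}.
δ(q,1) = {p,s}; δ(r,1) = {r,s,t}; δ(s,1) = {p,r,s,t}; δ(t,1) = {s,t}.
Union: {p,r,s,t}.
ε-closure gives {p,q,r,s,t}.
After 1: {p,q,r,s,t}.
δ(p,0) = {p,q,r,s,t}; δ(q,0) = {s}; δ(r,0) = {p,q,r,s}; δ(s,0) = {q,r,s}; δ(t,0) = {q}.
Union: {p,q,r,s,t}.
After 0: {p,q,r,s,t}.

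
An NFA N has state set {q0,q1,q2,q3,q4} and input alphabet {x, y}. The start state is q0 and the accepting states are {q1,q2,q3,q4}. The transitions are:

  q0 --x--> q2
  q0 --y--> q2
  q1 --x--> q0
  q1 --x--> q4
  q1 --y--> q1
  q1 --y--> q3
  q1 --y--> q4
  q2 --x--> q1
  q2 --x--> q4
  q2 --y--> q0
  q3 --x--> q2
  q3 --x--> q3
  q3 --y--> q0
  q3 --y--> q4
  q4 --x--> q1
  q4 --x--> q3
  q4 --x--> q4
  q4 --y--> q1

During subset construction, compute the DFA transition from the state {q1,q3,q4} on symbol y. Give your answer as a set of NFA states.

{q0,q1,q3,q4}

δ(q1,y) = {q1,q3,q4}; δ(q3,y) = {q0,q4}; δ(q4,y) = {q1}.
Union: {q0,q1,q3,q4}.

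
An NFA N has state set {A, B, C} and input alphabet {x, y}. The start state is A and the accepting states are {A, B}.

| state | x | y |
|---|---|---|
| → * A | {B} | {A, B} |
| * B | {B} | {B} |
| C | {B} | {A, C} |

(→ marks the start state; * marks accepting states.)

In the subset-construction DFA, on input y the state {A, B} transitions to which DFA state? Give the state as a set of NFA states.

{A, B}

δ(A,y) = {A, B}; δ(B,y) = {B}.
Union: {A, B}.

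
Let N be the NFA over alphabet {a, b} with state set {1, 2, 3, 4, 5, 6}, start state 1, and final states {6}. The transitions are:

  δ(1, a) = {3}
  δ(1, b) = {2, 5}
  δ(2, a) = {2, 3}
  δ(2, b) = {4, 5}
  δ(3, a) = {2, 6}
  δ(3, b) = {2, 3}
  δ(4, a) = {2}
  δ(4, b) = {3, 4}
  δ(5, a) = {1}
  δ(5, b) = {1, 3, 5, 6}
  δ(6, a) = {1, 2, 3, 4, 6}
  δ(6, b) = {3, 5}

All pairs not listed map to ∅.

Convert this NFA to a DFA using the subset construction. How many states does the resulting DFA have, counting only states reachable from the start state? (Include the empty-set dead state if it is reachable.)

14

Start state of the DFA: {1}.
{1} --a--> {3}  [new]
{1} --b--> {2, 5}  [new]
{3} --a--> {2, 6}  [new]
{3} --b--> {2, 3}  [new]
{2, 5} --a--> {1, 2, 3}  [new]
{2, 5} --b--> {1, 3, 4, 5, 6}  [new]
{2, 6} --a--> {1, 2, 3, 4, 6}  [new]
{2, 6} --b--> {3, 4, 5}  [new]
{2, 3} --a--> {2, 3, 6}  [new]
{2, 3} --b--> {2, 3, 4, 5}  [new]
{1, 2, 3} --a--> {2, 3, 6}  [seen]
{1, 2, 3} --b--> {2, 3, 4, 5}  [seen]
{1, 3, 4, 5, 6} --a--> {1, 2, 3, 4, 6}  [seen]
{1, 3, 4, 5, 6} --b--> {1, 2, 3, 4, 5, 6}  [new]
{1, 2, 3, 4, 6} --a--> {1, 2, 3, 4, 6}  [seen]
{1, 2, 3, 4, 6} --b--> {2, 3, 4, 5}  [seen]
{3, 4, 5} --a--> {1, 2, 6}  [new]
{3, 4, 5} --b--> {1, 2, 3, 4, 5, 6}  [seen]
{2, 3, 6} --a--> {1, 2, 3, 4, 6}  [seen]
{2, 3, 6} --b--> {2, 3, 4, 5}  [seen]
{2, 3, 4, 5} --a--> {1, 2, 3, 6}  [new]
{2, 3, 4, 5} --b--> {1, 2, 3, 4, 5, 6}  [seen]
{1, 2, 3, 4, 5, 6} --a--> {1, 2, 3, 4, 6}  [seen]
{1, 2, 3, 4, 5, 6} --b--> {1, 2, 3, 4, 5, 6}  [seen]
{1, 2, 6} --a--> {1, 2, 3, 4, 6}  [seen]
{1, 2, 6} --b--> {2, 3, 4, 5}  [seen]
{1, 2, 3, 6} --a--> {1, 2, 3, 4, 6}  [seen]
{1, 2, 3, 6} --b--> {2, 3, 4, 5}  [seen]
Reachable DFA states: {1}, {3}, {2, 5}, {2, 6}, {2, 3}, {1, 2, 3}, {1, 3, 4, 5, 6}, {1, 2, 3, 4, 6}, {3, 4, 5}, {2, 3, 6}, {2, 3, 4, 5}, {1, 2, 3, 4, 5, 6}, {1, 2, 6}, {1, 2, 3, 6}.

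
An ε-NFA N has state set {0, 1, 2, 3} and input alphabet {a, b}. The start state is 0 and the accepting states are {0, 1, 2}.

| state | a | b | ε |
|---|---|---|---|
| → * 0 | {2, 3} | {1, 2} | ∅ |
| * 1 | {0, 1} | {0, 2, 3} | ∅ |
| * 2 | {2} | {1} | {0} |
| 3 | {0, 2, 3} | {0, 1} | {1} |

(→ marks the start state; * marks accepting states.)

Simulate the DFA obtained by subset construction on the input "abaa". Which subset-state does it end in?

Start: {0}.
δ(0,a) = {2, 3}.
Union: {2, 3}.
ε-closure gives {0, 1, 2, 3}.
After a: {0, 1, 2, 3}.
δ(0,b) = {1, 2}; δ(1,b) = {0, 2, 3}; δ(2,b) = {1}; δ(3,b) = {0, 1}.
Union: {0, 1, 2, 3}.
After b: {0, 1, 2, 3}.
δ(0,a) = {2, 3}; δ(1,a) = {0, 1}; δ(2,a) = {2}; δ(3,a) = {0, 2, 3}.
Union: {0, 1, 2, 3}.
After a: {0, 1, 2, 3}.
δ(0,a) = {2, 3}; δ(1,a) = {0, 1}; δ(2,a) = {2}; δ(3,a) = {0, 2, 3}.
Union: {0, 1, 2, 3}.
After a: {0, 1, 2, 3}.

{0, 1, 2, 3}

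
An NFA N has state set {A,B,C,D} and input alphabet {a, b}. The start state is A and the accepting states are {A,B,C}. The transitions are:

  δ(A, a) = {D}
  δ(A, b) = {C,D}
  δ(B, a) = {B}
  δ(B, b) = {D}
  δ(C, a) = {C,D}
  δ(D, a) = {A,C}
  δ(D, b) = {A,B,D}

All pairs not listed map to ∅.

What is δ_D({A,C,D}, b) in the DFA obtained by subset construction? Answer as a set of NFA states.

{A,B,C,D}

δ(A,b) = {C,D}; δ(C,b) = ∅; δ(D,b) = {A,B,D}.
Union: {A,B,C,D}.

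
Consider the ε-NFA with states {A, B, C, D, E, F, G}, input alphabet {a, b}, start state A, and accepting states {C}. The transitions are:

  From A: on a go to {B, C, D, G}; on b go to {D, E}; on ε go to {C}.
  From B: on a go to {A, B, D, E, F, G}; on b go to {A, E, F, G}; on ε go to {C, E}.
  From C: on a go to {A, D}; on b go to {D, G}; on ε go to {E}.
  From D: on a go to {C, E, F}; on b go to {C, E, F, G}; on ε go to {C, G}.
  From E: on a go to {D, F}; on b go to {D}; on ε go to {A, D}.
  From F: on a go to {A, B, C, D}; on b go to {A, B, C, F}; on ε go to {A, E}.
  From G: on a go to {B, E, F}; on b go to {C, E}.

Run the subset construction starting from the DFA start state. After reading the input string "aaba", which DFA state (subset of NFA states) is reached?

{A, B, C, D, E, F, G}

Start: {A, C, D, E, G}.
δ(A,a) = {B, C, D, G}; δ(C,a) = {A, D}; δ(D,a) = {C, E, F}; δ(E,a) = {D, F}; δ(G,a) = {B, E, F}.
Union: {A, B, C, D, E, F, G}.
After a: {A, B, C, D, E, F, G}.
δ(A,a) = {B, C, D, G}; δ(B,a) = {A, B, D, E, F, G}; δ(C,a) = {A, D}; δ(D,a) = {C, E, F}; δ(E,a) = {D, F}; δ(F,a) = {A, B, C, D}; δ(G,a) = {B, E, F}.
Union: {A, B, C, D, E, F, G}.
After a: {A, B, C, D, E, F, G}.
δ(A,b) = {D, E}; δ(B,b) = {A, E, F, G}; δ(C,b) = {D, G}; δ(D,b) = {C, E, F, G}; δ(E,b) = {D}; δ(F,b) = {A, B, C, F}; δ(G,b) = {C, E}.
Union: {A, B, C, D, E, F, G}.
After b: {A, B, C, D, E, F, G}.
δ(A,a) = {B, C, D, G}; δ(B,a) = {A, B, D, E, F, G}; δ(C,a) = {A, D}; δ(D,a) = {C, E, F}; δ(E,a) = {D, F}; δ(F,a) = {A, B, C, D}; δ(G,a) = {B, E, F}.
Union: {A, B, C, D, E, F, G}.
After a: {A, B, C, D, E, F, G}.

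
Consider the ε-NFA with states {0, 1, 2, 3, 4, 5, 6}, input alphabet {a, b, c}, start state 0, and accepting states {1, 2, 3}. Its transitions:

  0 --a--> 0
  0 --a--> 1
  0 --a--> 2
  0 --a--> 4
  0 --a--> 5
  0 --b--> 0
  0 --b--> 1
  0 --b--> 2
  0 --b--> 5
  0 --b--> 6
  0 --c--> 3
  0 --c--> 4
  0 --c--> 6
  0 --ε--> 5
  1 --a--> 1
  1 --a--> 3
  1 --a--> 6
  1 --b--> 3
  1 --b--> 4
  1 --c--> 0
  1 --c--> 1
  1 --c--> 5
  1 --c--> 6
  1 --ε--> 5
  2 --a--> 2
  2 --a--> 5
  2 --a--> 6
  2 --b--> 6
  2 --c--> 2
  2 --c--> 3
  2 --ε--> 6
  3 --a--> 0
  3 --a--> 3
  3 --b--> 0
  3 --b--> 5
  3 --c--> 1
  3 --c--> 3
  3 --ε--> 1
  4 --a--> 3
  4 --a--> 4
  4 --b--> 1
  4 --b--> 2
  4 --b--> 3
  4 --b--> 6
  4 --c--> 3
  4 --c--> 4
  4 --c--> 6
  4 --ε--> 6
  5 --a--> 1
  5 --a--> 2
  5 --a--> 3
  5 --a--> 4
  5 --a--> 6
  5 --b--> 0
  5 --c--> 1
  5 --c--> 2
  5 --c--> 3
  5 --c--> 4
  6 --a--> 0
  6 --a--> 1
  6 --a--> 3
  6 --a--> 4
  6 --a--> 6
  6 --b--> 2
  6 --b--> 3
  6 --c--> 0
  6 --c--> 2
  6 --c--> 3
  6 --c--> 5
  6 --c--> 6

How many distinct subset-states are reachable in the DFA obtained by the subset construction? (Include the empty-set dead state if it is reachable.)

Start state of the DFA: {0, 5} (ε-closure of the NFA start).
{0, 5} --a--> {0, 1, 2, 3, 4, 5, 6}  [new]
{0, 5} --b--> {0, 1, 2, 5, 6}  [new]
{0, 5} --c--> {1, 2, 3, 4, 5, 6}  [new]
{0, 1, 2, 3, 4, 5, 6} --a--> {0, 1, 2, 3, 4, 5, 6}  [seen]
{0, 1, 2, 3, 4, 5, 6} --b--> {0, 1, 2, 3, 4, 5, 6}  [seen]
{0, 1, 2, 3, 4, 5, 6} --c--> {0, 1, 2, 3, 4, 5, 6}  [seen]
{0, 1, 2, 5, 6} --a--> {0, 1, 2, 3, 4, 5, 6}  [seen]
{0, 1, 2, 5, 6} --b--> {0, 1, 2, 3, 4, 5, 6}  [seen]
{0, 1, 2, 5, 6} --c--> {0, 1, 2, 3, 4, 5, 6}  [seen]
{1, 2, 3, 4, 5, 6} --a--> {0, 1, 2, 3, 4, 5, 6}  [seen]
{1, 2, 3, 4, 5, 6} --b--> {0, 1, 2, 3, 4, 5, 6}  [seen]
{1, 2, 3, 4, 5, 6} --c--> {0, 1, 2, 3, 4, 5, 6}  [seen]
Reachable DFA states: {0, 5}, {0, 1, 2, 3, 4, 5, 6}, {0, 1, 2, 5, 6}, {1, 2, 3, 4, 5, 6}.

4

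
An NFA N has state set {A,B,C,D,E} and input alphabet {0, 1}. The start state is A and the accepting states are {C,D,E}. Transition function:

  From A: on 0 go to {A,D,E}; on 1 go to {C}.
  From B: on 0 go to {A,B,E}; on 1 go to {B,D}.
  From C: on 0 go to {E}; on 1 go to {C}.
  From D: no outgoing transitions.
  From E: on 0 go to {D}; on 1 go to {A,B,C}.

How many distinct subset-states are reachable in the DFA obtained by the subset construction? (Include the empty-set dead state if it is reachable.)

Start state of the DFA: {A}.
{A} --0--> {A,D,E}  [new]
{A} --1--> {C}  [new]
{A,D,E} --0--> {A,D,E}  [seen]
{A,D,E} --1--> {A,B,C}  [new]
{C} --0--> {E}  [new]
{C} --1--> {C}  [seen]
{A,B,C} --0--> {A,B,D,E}  [new]
{A,B,C} --1--> {B,C,D}  [new]
{E} --0--> {D}  [new]
{E} --1--> {A,B,C}  [seen]
{A,B,D,E} --0--> {A,B,D,E}  [seen]
{A,B,D,E} --1--> {A,B,C,D}  [new]
{B,C,D} --0--> {A,B,E}  [new]
{B,C,D} --1--> {B,C,D}  [seen]
{D} --0--> ∅  [new]
{D} --1--> ∅  [seen]
{A,B,C,D} --0--> {A,B,D,E}  [seen]
{A,B,C,D} --1--> {B,C,D}  [seen]
{A,B,E} --0--> {A,B,D,E}  [seen]
{A,B,E} --1--> {A,B,C,D}  [seen]
∅ --0--> ∅  [seen]
∅ --1--> ∅  [seen]
Reachable DFA states: {A}, {A,D,E}, {C}, {A,B,C}, {E}, {A,B,D,E}, {B,C,D}, {D}, {A,B,C,D}, {A,B,E}, ∅.

11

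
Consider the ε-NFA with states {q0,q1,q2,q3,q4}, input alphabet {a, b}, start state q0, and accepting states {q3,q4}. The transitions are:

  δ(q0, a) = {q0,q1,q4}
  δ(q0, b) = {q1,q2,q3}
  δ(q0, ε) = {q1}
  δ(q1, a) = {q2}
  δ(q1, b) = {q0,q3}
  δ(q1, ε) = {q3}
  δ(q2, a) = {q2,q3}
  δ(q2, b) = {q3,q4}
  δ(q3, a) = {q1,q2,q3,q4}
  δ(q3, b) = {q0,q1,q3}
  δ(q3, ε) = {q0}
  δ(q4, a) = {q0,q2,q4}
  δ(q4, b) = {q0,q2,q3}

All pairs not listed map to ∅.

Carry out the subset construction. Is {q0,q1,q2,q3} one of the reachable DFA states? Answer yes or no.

Start state of the DFA: {q0,q1,q3} (ε-closure of the NFA start).
{q0,q1,q3} --a--> {q0,q1,q2,q3,q4}  [new]
{q0,q1,q3} --b--> {q0,q1,q2,q3}  [new]
{q0,q1,q2,q3,q4} --a--> {q0,q1,q2,q3,q4}  [seen]
{q0,q1,q2,q3,q4} --b--> {q0,q1,q2,q3,q4}  [seen]
{q0,q1,q2,q3} --a--> {q0,q1,q2,q3,q4}  [seen]
{q0,q1,q2,q3} --b--> {q0,q1,q2,q3,q4}  [seen]
Reachable DFA states: {q0,q1,q3}, {q0,q1,q2,q3,q4}, {q0,q1,q2,q3}.
{q0,q1,q2,q3} is among them.

yes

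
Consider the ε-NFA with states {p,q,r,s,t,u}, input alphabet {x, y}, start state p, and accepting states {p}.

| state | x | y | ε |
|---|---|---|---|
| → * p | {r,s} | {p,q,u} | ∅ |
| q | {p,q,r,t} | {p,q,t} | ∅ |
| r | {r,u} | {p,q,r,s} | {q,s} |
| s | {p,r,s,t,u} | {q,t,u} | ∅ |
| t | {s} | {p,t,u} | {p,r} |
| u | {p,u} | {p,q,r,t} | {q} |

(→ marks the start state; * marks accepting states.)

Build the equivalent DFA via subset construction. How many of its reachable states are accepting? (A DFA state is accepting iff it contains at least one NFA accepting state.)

3

Start state of the DFA: {p} (ε-closure of the NFA start).
{p} --x--> {q,r,s}  [new]
{p} --y--> {p,q,u}  [new]
{q,r,s} --x--> {p,q,r,s,t,u}  [new]
{q,r,s} --y--> {p,q,r,s,t,u}  [seen]
{p,q,u} --x--> {p,q,r,s,t,u}  [seen]
{p,q,u} --y--> {p,q,r,s,t,u}  [seen]
{p,q,r,s,t,u} --x--> {p,q,r,s,t,u}  [seen]
{p,q,r,s,t,u} --y--> {p,q,r,s,t,u}  [seen]
Reachable DFA states: {p}, {q,r,s}, {p,q,u}, {p,q,r,s,t,u}.
Accepting DFA states (contain an NFA accepting state): {p}, {p,q,u}, {p,q,r,s,t,u}.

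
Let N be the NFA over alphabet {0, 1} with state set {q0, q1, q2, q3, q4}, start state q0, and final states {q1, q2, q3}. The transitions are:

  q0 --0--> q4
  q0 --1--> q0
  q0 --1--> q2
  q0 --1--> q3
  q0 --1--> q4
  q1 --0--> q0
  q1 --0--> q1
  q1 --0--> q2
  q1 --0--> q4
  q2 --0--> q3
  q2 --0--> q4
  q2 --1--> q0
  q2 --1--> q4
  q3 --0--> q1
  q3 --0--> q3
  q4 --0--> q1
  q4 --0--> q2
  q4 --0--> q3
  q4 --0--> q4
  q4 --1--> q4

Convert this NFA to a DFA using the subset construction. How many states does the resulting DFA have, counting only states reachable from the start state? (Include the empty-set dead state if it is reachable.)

Start state of the DFA: {q0}.
{q0} --0--> {q4}  [new]
{q0} --1--> {q0, q2, q3, q4}  [new]
{q4} --0--> {q1, q2, q3, q4}  [new]
{q4} --1--> {q4}  [seen]
{q0, q2, q3, q4} --0--> {q1, q2, q3, q4}  [seen]
{q0, q2, q3, q4} --1--> {q0, q2, q3, q4}  [seen]
{q1, q2, q3, q4} --0--> {q0, q1, q2, q3, q4}  [new]
{q1, q2, q3, q4} --1--> {q0, q4}  [new]
{q0, q1, q2, q3, q4} --0--> {q0, q1, q2, q3, q4}  [seen]
{q0, q1, q2, q3, q4} --1--> {q0, q2, q3, q4}  [seen]
{q0, q4} --0--> {q1, q2, q3, q4}  [seen]
{q0, q4} --1--> {q0, q2, q3, q4}  [seen]
Reachable DFA states: {q0}, {q4}, {q0, q2, q3, q4}, {q1, q2, q3, q4}, {q0, q1, q2, q3, q4}, {q0, q4}.

6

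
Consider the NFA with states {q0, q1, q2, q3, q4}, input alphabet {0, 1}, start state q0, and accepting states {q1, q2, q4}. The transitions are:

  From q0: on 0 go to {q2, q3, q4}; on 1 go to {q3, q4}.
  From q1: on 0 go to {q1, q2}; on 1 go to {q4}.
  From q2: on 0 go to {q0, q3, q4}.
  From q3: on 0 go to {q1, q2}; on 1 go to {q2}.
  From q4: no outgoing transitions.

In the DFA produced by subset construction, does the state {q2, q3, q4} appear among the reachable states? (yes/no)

yes

Start state of the DFA: {q0}.
{q0} --0--> {q2, q3, q4}  [new]
{q0} --1--> {q3, q4}  [new]
{q2, q3, q4} --0--> {q0, q1, q2, q3, q4}  [new]
{q2, q3, q4} --1--> {q2}  [new]
{q3, q4} --0--> {q1, q2}  [new]
{q3, q4} --1--> {q2}  [seen]
{q0, q1, q2, q3, q4} --0--> {q0, q1, q2, q3, q4}  [seen]
{q0, q1, q2, q3, q4} --1--> {q2, q3, q4}  [seen]
{q2} --0--> {q0, q3, q4}  [new]
{q2} --1--> ∅  [new]
{q1, q2} --0--> {q0, q1, q2, q3, q4}  [seen]
{q1, q2} --1--> {q4}  [new]
{q0, q3, q4} --0--> {q1, q2, q3, q4}  [new]
{q0, q3, q4} --1--> {q2, q3, q4}  [seen]
∅ --0--> ∅  [seen]
∅ --1--> ∅  [seen]
{q4} --0--> ∅  [seen]
{q4} --1--> ∅  [seen]
{q1, q2, q3, q4} --0--> {q0, q1, q2, q3, q4}  [seen]
{q1, q2, q3, q4} --1--> {q2, q4}  [new]
{q2, q4} --0--> {q0, q3, q4}  [seen]
{q2, q4} --1--> ∅  [seen]
Reachable DFA states: {q0}, {q2, q3, q4}, {q3, q4}, {q0, q1, q2, q3, q4}, {q2}, {q1, q2}, {q0, q3, q4}, ∅, {q4}, {q1, q2, q3, q4}, {q2, q4}.
{q2, q3, q4} is among them.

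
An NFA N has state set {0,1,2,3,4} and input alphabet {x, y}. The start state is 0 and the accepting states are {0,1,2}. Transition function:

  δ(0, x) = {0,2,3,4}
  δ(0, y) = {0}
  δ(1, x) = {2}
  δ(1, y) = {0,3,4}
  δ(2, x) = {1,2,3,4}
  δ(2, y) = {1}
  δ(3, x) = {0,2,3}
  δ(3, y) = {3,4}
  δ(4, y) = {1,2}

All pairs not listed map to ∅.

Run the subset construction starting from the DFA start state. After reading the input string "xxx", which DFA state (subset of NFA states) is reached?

Start: {0}.
δ(0,x) = {0,2,3,4}.
Union: {0,2,3,4}.
After x: {0,2,3,4}.
δ(0,x) = {0,2,3,4}; δ(2,x) = {1,2,3,4}; δ(3,x) = {0,2,3}; δ(4,x) = ∅.
Union: {0,1,2,3,4}.
After x: {0,1,2,3,4}.
δ(0,x) = {0,2,3,4}; δ(1,x) = {2}; δ(2,x) = {1,2,3,4}; δ(3,x) = {0,2,3}; δ(4,x) = ∅.
Union: {0,1,2,3,4}.
After x: {0,1,2,3,4}.

{0,1,2,3,4}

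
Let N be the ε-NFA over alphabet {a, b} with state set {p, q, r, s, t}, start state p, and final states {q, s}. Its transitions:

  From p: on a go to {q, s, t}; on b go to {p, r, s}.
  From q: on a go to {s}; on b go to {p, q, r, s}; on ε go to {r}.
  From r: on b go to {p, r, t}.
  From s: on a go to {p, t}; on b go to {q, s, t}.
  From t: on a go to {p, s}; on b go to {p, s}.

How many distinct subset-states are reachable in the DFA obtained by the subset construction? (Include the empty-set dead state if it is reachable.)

Start state of the DFA: {p} (ε-closure of the NFA start).
{p} --a--> {q, r, s, t}  [new]
{p} --b--> {p, r, s}  [new]
{q, r, s, t} --a--> {p, s, t}  [new]
{q, r, s, t} --b--> {p, q, r, s, t}  [new]
{p, r, s} --a--> {p, q, r, s, t}  [seen]
{p, r, s} --b--> {p, q, r, s, t}  [seen]
{p, s, t} --a--> {p, q, r, s, t}  [seen]
{p, s, t} --b--> {p, q, r, s, t}  [seen]
{p, q, r, s, t} --a--> {p, q, r, s, t}  [seen]
{p, q, r, s, t} --b--> {p, q, r, s, t}  [seen]
Reachable DFA states: {p}, {q, r, s, t}, {p, r, s}, {p, s, t}, {p, q, r, s, t}.

5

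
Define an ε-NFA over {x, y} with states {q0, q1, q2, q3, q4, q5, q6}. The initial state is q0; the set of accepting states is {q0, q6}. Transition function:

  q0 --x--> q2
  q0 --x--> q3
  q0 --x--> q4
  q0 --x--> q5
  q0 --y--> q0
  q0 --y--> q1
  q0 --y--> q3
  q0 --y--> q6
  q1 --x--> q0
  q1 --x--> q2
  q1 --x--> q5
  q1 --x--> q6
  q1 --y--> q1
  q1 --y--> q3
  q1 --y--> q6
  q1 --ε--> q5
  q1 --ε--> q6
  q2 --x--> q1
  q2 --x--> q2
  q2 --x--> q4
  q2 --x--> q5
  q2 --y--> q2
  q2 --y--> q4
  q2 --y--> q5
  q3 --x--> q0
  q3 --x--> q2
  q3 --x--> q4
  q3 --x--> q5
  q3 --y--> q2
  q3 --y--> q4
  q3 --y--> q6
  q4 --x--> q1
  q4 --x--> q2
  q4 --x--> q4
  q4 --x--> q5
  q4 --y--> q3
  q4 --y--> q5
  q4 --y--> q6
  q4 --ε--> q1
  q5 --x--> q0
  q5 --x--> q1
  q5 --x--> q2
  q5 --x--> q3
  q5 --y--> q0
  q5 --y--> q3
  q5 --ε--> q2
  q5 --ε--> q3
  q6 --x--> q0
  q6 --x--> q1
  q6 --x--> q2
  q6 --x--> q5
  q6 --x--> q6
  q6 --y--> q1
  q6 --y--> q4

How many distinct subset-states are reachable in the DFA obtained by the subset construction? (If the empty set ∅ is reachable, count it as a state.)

Start state of the DFA: {q0} (ε-closure of the NFA start).
{q0} --x--> {q1, q2, q3, q4, q5, q6}  [new]
{q0} --y--> {q0, q1, q2, q3, q5, q6}  [new]
{q1, q2, q3, q4, q5, q6} --x--> {q0, q1, q2, q3, q4, q5, q6}  [new]
{q1, q2, q3, q4, q5, q6} --y--> {q0, q1, q2, q3, q4, q5, q6}  [seen]
{q0, q1, q2, q3, q5, q6} --x--> {q0, q1, q2, q3, q4, q5, q6}  [seen]
{q0, q1, q2, q3, q5, q6} --y--> {q0, q1, q2, q3, q4, q5, q6}  [seen]
{q0, q1, q2, q3, q4, q5, q6} --x--> {q0, q1, q2, q3, q4, q5, q6}  [seen]
{q0, q1, q2, q3, q4, q5, q6} --y--> {q0, q1, q2, q3, q4, q5, q6}  [seen]
Reachable DFA states: {q0}, {q1, q2, q3, q4, q5, q6}, {q0, q1, q2, q3, q5, q6}, {q0, q1, q2, q3, q4, q5, q6}.

4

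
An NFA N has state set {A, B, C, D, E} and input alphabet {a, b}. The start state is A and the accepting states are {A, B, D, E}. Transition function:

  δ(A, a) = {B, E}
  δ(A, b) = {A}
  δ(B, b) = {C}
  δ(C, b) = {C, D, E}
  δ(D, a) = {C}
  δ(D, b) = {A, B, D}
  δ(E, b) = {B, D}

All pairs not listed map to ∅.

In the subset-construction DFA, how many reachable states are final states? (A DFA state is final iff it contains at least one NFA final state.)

7

Start state of the DFA: {A}.
{A} --a--> {B, E}  [new]
{A} --b--> {A}  [seen]
{B, E} --a--> ∅  [new]
{B, E} --b--> {B, C, D}  [new]
∅ --a--> ∅  [seen]
∅ --b--> ∅  [seen]
{B, C, D} --a--> {C}  [new]
{B, C, D} --b--> {A, B, C, D, E}  [new]
{C} --a--> ∅  [seen]
{C} --b--> {C, D, E}  [new]
{A, B, C, D, E} --a--> {B, C, E}  [new]
{A, B, C, D, E} --b--> {A, B, C, D, E}  [seen]
{C, D, E} --a--> {C}  [seen]
{C, D, E} --b--> {A, B, C, D, E}  [seen]
{B, C, E} --a--> ∅  [seen]
{B, C, E} --b--> {B, C, D, E}  [new]
{B, C, D, E} --a--> {C}  [seen]
{B, C, D, E} --b--> {A, B, C, D, E}  [seen]
Reachable DFA states: {A}, {B, E}, ∅, {B, C, D}, {C}, {A, B, C, D, E}, {C, D, E}, {B, C, E}, {B, C, D, E}.
Accepting DFA states (contain an NFA accepting state): {A}, {B, E}, {B, C, D}, {A, B, C, D, E}, {C, D, E}, {B, C, E}, {B, C, D, E}.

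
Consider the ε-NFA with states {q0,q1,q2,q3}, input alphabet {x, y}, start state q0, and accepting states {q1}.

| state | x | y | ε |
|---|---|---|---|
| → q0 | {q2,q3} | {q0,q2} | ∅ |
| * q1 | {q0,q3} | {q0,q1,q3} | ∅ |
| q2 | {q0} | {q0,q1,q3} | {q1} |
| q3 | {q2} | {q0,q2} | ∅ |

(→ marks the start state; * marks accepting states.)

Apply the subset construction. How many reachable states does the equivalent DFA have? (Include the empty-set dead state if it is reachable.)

Start state of the DFA: {q0} (ε-closure of the NFA start).
{q0} --x--> {q1,q2,q3}  [new]
{q0} --y--> {q0,q1,q2}  [new]
{q1,q2,q3} --x--> {q0,q1,q2,q3}  [new]
{q1,q2,q3} --y--> {q0,q1,q2,q3}  [seen]
{q0,q1,q2} --x--> {q0,q1,q2,q3}  [seen]
{q0,q1,q2} --y--> {q0,q1,q2,q3}  [seen]
{q0,q1,q2,q3} --x--> {q0,q1,q2,q3}  [seen]
{q0,q1,q2,q3} --y--> {q0,q1,q2,q3}  [seen]
Reachable DFA states: {q0}, {q1,q2,q3}, {q0,q1,q2}, {q0,q1,q2,q3}.

4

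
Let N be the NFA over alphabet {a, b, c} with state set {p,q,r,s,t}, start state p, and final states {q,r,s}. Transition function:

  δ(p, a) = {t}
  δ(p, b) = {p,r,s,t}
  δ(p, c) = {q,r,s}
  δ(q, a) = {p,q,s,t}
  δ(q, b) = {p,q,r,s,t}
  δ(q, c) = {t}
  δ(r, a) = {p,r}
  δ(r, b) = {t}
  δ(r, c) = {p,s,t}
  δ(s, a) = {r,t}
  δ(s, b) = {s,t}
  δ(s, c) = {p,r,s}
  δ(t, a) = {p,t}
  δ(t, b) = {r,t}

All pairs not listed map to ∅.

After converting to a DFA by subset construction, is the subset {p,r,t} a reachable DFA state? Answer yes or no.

yes

Start state of the DFA: {p}.
{p} --a--> {t}  [new]
{p} --b--> {p,r,s,t}  [new]
{p} --c--> {q,r,s}  [new]
{t} --a--> {p,t}  [new]
{t} --b--> {r,t}  [new]
{t} --c--> ∅  [new]
{p,r,s,t} --a--> {p,r,t}  [new]
{p,r,s,t} --b--> {p,r,s,t}  [seen]
{p,r,s,t} --c--> {p,q,r,s,t}  [new]
{q,r,s} --a--> {p,q,r,s,t}  [seen]
{q,r,s} --b--> {p,q,r,s,t}  [seen]
{q,r,s} --c--> {p,r,s,t}  [seen]
{p,t} --a--> {p,t}  [seen]
{p,t} --b--> {p,r,s,t}  [seen]
{p,t} --c--> {q,r,s}  [seen]
{r,t} --a--> {p,r,t}  [seen]
{r,t} --b--> {r,t}  [seen]
{r,t} --c--> {p,s,t}  [new]
∅ --a--> ∅  [seen]
∅ --b--> ∅  [seen]
∅ --c--> ∅  [seen]
{p,r,t} --a--> {p,r,t}  [seen]
{p,r,t} --b--> {p,r,s,t}  [seen]
{p,r,t} --c--> {p,q,r,s,t}  [seen]
{p,q,r,s,t} --a--> {p,q,r,s,t}  [seen]
{p,q,r,s,t} --b--> {p,q,r,s,t}  [seen]
{p,q,r,s,t} --c--> {p,q,r,s,t}  [seen]
{p,s,t} --a--> {p,r,t}  [seen]
{p,s,t} --b--> {p,r,s,t}  [seen]
{p,s,t} --c--> {p,q,r,s}  [new]
{p,q,r,s} --a--> {p,q,r,s,t}  [seen]
{p,q,r,s} --b--> {p,q,r,s,t}  [seen]
{p,q,r,s} --c--> {p,q,r,s,t}  [seen]
Reachable DFA states: {p}, {t}, {p,r,s,t}, {q,r,s}, {p,t}, {r,t}, ∅, {p,r,t}, {p,q,r,s,t}, {p,s,t}, {p,q,r,s}.
{p,r,t} is among them.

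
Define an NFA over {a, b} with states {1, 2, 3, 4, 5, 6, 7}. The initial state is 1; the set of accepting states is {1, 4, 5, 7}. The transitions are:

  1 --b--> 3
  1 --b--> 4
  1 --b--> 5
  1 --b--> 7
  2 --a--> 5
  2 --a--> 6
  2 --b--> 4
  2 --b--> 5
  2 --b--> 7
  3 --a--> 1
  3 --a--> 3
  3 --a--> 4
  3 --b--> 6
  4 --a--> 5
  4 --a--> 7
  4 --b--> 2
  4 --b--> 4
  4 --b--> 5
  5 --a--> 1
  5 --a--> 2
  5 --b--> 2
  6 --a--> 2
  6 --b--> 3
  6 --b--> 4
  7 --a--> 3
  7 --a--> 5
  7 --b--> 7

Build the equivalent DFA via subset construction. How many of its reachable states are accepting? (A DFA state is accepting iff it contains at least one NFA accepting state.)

Start state of the DFA: {1}.
{1} --a--> ∅  [new]
{1} --b--> {3, 4, 5, 7}  [new]
∅ --a--> ∅  [seen]
∅ --b--> ∅  [seen]
{3, 4, 5, 7} --a--> {1, 2, 3, 4, 5, 7}  [new]
{3, 4, 5, 7} --b--> {2, 4, 5, 6, 7}  [new]
{1, 2, 3, 4, 5, 7} --a--> {1, 2, 3, 4, 5, 6, 7}  [new]
{1, 2, 3, 4, 5, 7} --b--> {2, 3, 4, 5, 6, 7}  [new]
{2, 4, 5, 6, 7} --a--> {1, 2, 3, 5, 6, 7}  [new]
{2, 4, 5, 6, 7} --b--> {2, 3, 4, 5, 7}  [new]
{1, 2, 3, 4, 5, 6, 7} --a--> {1, 2, 3, 4, 5, 6, 7}  [seen]
{1, 2, 3, 4, 5, 6, 7} --b--> {2, 3, 4, 5, 6, 7}  [seen]
{2, 3, 4, 5, 6, 7} --a--> {1, 2, 3, 4, 5, 6, 7}  [seen]
{2, 3, 4, 5, 6, 7} --b--> {2, 3, 4, 5, 6, 7}  [seen]
{1, 2, 3, 5, 6, 7} --a--> {1, 2, 3, 4, 5, 6}  [new]
{1, 2, 3, 5, 6, 7} --b--> {2, 3, 4, 5, 6, 7}  [seen]
{2, 3, 4, 5, 7} --a--> {1, 2, 3, 4, 5, 6, 7}  [seen]
{2, 3, 4, 5, 7} --b--> {2, 4, 5, 6, 7}  [seen]
{1, 2, 3, 4, 5, 6} --a--> {1, 2, 3, 4, 5, 6, 7}  [seen]
{1, 2, 3, 4, 5, 6} --b--> {2, 3, 4, 5, 6, 7}  [seen]
Reachable DFA states: {1}, ∅, {3, 4, 5, 7}, {1, 2, 3, 4, 5, 7}, {2, 4, 5, 6, 7}, {1, 2, 3, 4, 5, 6, 7}, {2, 3, 4, 5, 6, 7}, {1, 2, 3, 5, 6, 7}, {2, 3, 4, 5, 7}, {1, 2, 3, 4, 5, 6}.
Accepting DFA states (contain an NFA accepting state): {1}, {3, 4, 5, 7}, {1, 2, 3, 4, 5, 7}, {2, 4, 5, 6, 7}, {1, 2, 3, 4, 5, 6, 7}, {2, 3, 4, 5, 6, 7}, {1, 2, 3, 5, 6, 7}, {2, 3, 4, 5, 7}, {1, 2, 3, 4, 5, 6}.

9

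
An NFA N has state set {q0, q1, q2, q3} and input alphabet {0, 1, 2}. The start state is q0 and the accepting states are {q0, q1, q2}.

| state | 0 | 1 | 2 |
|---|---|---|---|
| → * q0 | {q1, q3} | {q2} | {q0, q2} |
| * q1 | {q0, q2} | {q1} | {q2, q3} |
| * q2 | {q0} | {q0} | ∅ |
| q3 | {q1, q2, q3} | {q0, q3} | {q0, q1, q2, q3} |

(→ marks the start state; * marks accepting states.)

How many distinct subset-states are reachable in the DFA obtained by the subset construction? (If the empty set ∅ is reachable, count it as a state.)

7

Start state of the DFA: {q0}.
{q0} --0--> {q1, q3}  [new]
{q0} --1--> {q2}  [new]
{q0} --2--> {q0, q2}  [new]
{q1, q3} --0--> {q0, q1, q2, q3}  [new]
{q1, q3} --1--> {q0, q1, q3}  [new]
{q1, q3} --2--> {q0, q1, q2, q3}  [seen]
{q2} --0--> {q0}  [seen]
{q2} --1--> {q0}  [seen]
{q2} --2--> ∅  [new]
{q0, q2} --0--> {q0, q1, q3}  [seen]
{q0, q2} --1--> {q0, q2}  [seen]
{q0, q2} --2--> {q0, q2}  [seen]
{q0, q1, q2, q3} --0--> {q0, q1, q2, q3}  [seen]
{q0, q1, q2, q3} --1--> {q0, q1, q2, q3}  [seen]
{q0, q1, q2, q3} --2--> {q0, q1, q2, q3}  [seen]
{q0, q1, q3} --0--> {q0, q1, q2, q3}  [seen]
{q0, q1, q3} --1--> {q0, q1, q2, q3}  [seen]
{q0, q1, q3} --2--> {q0, q1, q2, q3}  [seen]
∅ --0--> ∅  [seen]
∅ --1--> ∅  [seen]
∅ --2--> ∅  [seen]
Reachable DFA states: {q0}, {q1, q3}, {q2}, {q0, q2}, {q0, q1, q2, q3}, {q0, q1, q3}, ∅.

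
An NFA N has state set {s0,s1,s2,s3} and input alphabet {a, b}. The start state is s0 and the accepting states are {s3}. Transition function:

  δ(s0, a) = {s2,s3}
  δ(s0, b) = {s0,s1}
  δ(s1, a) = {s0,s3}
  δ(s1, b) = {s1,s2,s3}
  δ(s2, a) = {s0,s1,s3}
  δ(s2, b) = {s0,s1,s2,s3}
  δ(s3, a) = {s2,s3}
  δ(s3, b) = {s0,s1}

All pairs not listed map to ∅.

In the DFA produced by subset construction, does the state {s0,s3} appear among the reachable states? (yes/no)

no

Start state of the DFA: {s0}.
{s0} --a--> {s2,s3}  [new]
{s0} --b--> {s0,s1}  [new]
{s2,s3} --a--> {s0,s1,s2,s3}  [new]
{s2,s3} --b--> {s0,s1,s2,s3}  [seen]
{s0,s1} --a--> {s0,s2,s3}  [new]
{s0,s1} --b--> {s0,s1,s2,s3}  [seen]
{s0,s1,s2,s3} --a--> {s0,s1,s2,s3}  [seen]
{s0,s1,s2,s3} --b--> {s0,s1,s2,s3}  [seen]
{s0,s2,s3} --a--> {s0,s1,s2,s3}  [seen]
{s0,s2,s3} --b--> {s0,s1,s2,s3}  [seen]
Reachable DFA states: {s0}, {s2,s3}, {s0,s1}, {s0,s1,s2,s3}, {s0,s2,s3}.
{s0,s3} is not among them.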